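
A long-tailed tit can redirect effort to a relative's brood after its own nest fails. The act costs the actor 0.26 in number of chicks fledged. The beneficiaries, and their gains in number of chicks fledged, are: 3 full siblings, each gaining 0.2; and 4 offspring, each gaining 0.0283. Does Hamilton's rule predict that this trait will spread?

Yes

Hamilton's rule: the trait is favored when the sum of r·B over every recipient exceeds the actor's cost C.
r to a full sibling = 1/2 (full sibs share both parents — two paths of length 2: r = 2·(1/2)^2 = 1/2).
r to an offspring = 1/2 (one parent–offspring link: r = (1/2)^1 = 1/2).
Summing one r·B term per recipient: 3·0.5·0.2 + 4·0.5·0.0283 = 0.3566.
0.3566 > 0.26: the indirect benefit exceeds the cost.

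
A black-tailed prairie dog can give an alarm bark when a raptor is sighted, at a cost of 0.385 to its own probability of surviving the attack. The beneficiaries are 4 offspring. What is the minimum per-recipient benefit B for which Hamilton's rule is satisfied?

r to an offspring = 0.5 (one parent–offspring link: r = (1/2)^1 = 1/2).
Hamilton's rule with n recipients of equal r: n·r·B > C, so B > C/(n·r) = 0.385/(4·0.5) = 0.1925.

0.1925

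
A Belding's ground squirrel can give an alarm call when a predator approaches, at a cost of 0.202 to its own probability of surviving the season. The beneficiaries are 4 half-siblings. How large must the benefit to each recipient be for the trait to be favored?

r to a half-sibling = 1/4 (half-sibs share one parent — one path of length 2: r = (1/2)^2 = 1/4).
Hamilton's rule with n recipients of equal r: n·r·B > C, so B > C/(n·r) = 0.202/(4·0.25) = 0.202.

0.202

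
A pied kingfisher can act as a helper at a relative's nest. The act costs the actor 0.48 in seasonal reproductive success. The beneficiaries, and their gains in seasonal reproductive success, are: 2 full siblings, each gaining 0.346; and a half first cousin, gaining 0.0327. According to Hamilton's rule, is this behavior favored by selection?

Hamilton's rule: the trait is favored when the sum of r·B over every recipient exceeds the actor's cost C.
r to a full sibling = 1/2 (full sibs share both parents — two paths of length 2: r = 2·(1/2)^2 = 1/2).
r to a half first cousin = 1/16 (half first cousins share one grandparent — one path of length 4: r = (1/2)^4 = 1/16).
Summing one r·B term per recipient: 2·0.5·0.346 + 1·0.0625·0.0327 = 0.34804375.
0.34804375 < 0.48: the indirect benefit is less than the cost.

No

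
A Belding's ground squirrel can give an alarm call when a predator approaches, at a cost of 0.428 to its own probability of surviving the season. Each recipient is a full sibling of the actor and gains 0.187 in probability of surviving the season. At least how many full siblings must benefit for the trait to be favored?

5

r to a full sibling = 0.5 (full sibs share both parents — two paths of length 2: r = 2·(1/2)^2 = 1/2).
Hamilton's rule: n·r·B > C  ⇒  n > C/(r·B) = 0.428/(0.5·0.187) = 4.578.
The smallest integer exceeding 4.578 is 5.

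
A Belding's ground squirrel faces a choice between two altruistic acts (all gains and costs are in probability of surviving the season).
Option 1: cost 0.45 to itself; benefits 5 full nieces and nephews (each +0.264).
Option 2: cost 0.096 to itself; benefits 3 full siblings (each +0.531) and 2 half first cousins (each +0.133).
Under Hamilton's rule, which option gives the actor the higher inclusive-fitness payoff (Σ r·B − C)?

Option 1: r to a full niece or nephew = 0.25.
Option 1: Σ r·B − C = (5·0.25·0.264) − 0.45 = -0.12.
Option 2: r to a full sibling = 0.5.
Option 2: r to a half first cousin = 0.0625.
Option 2: Σ r·B − C = (3·0.5·0.531 + 2·0.0625·0.133) − 0.096 = 0.717125.
Option 2 has the higher net inclusive-fitness payoff.

Option 2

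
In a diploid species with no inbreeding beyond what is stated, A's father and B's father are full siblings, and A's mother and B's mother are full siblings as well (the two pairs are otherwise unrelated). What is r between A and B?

0.25

Relatedness sums over independent paths through distinct common ancestors.
A and B are related in two ways: first cousins through their fathers (r = 1/8) and first cousins through their mothers (r = 1/8) — i.e. double first cousins.
r = 1/8 + 1/8 = 1/4 = 0.25.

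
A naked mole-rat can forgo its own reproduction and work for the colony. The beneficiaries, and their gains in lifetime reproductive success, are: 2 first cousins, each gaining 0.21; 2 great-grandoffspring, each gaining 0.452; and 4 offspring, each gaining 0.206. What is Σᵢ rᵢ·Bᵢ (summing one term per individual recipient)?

0.5775

r to a first cousin = 0.125 (first cousins share one grandparent pair — two paths of length 4: r = 2·(1/2)^4 = 1/8).
r to a great-grandoffspring = 1/8 (three parent–offspring links: r = (1/2)^3 = 1/8).
r to an offspring = 1/2 (one parent–offspring link: r = (1/2)^1 = 1/2).
Summing one r·B term per recipient: 2·0.125·0.21 + 2·0.125·0.452 + 4·0.5·0.206 = 0.5775.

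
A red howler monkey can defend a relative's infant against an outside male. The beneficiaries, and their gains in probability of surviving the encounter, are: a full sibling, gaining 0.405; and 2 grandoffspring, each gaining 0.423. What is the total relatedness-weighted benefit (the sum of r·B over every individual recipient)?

r to a full sibling = 0.5 (full sibs share both parents — two paths of length 2: r = 2·(1/2)^2 = 1/2).
r to a grandoffspring = 1/4 (two parent–offspring links: r = (1/2)^2 = 1/4).
Summing one r·B term per recipient: 1·0.5·0.405 + 2·0.25·0.423 = 0.414.

0.414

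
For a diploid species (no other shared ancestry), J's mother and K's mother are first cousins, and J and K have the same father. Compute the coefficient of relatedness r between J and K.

0.28125

Wright's path rule: contributions from independent ancestry routes add.
J and K are related in two ways: second cousins through their mothers (r = 1/32) and half-sibs through their shared father (r = 1/4).
r = 1/32 + 1/4 = 0.28125.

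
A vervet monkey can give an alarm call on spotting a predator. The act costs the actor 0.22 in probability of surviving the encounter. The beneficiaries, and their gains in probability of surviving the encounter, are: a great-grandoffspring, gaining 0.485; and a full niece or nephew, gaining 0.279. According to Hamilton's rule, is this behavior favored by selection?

No

Hamilton's rule: the trait is favored when the sum of r·B over every recipient exceeds the actor's cost C.
r to a great-grandoffspring = 1/8 (three parent–offspring links: r = (1/2)^3 = 1/8).
r to a full niece or nephew = 0.25 (full aunt/uncle↔niece/nephew: two paths of length 3 through the shared grandparent pair: r = 2·(1/2)^3 = 1/4).
Summing one r·B term per recipient: 1·0.125·0.485 + 1·0.25·0.279 = 0.130375.
0.130375 < 0.22: the indirect benefit is less than the cost.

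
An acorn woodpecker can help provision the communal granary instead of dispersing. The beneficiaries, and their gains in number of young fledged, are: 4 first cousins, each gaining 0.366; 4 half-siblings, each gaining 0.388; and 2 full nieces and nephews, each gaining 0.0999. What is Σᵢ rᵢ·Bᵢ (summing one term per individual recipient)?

0.62095

r to a first cousin = 1/8 (first cousins share one grandparent pair — two paths of length 4: r = 2·(1/2)^4 = 1/8).
r to a half-sibling = 0.25 (half-sibs share one parent — one path of length 2: r = (1/2)^2 = 1/4).
r to a full niece or nephew = 0.25 (full aunt/uncle↔niece/nephew: two paths of length 3 through the shared grandparent pair: r = 2·(1/2)^3 = 1/4).
Summing one r·B term per recipient: 4·0.125·0.366 + 4·0.25·0.388 + 2·0.25·0.0999 = 0.62095.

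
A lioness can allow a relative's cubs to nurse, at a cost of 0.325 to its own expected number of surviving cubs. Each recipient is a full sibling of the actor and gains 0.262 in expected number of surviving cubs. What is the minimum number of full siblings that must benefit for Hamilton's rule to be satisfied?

3

r to a full sibling = 1/2 (full sibs share both parents — two paths of length 2: r = 2·(1/2)^2 = 1/2).
Hamilton's rule: n·r·B > C  ⇒  n > C/(r·B) = 0.325/(0.5·0.262) = 2.481.
The smallest integer exceeding 2.481 is 3.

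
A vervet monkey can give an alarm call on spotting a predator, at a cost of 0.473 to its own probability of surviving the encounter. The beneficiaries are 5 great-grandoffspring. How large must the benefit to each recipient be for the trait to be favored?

0.7568

r to a great-grandoffspring = 0.125 (three parent–offspring links: r = (1/2)^3 = 1/8).
Hamilton's rule with n recipients of equal r: n·r·B > C, so B > C/(n·r) = 0.473/(5·0.125) = 0.7568.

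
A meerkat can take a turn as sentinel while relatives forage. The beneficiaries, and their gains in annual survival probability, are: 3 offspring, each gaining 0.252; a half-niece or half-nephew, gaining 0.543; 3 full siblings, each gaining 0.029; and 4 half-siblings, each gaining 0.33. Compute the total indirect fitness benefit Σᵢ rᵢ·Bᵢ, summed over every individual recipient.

0.819375

r to an offspring = 0.5 (one parent–offspring link: r = (1/2)^1 = 1/2).
r to a half-niece or half-nephew = 1/8 (half-aunt/uncle↔niece/nephew: one path of length 3: r = (1/2)^3 = 1/8).
r to a full sibling = 0.5 (full sibs share both parents — two paths of length 2: r = 2·(1/2)^2 = 1/2).
r to a half-sibling = 0.25 (half-sibs share one parent — one path of length 2: r = (1/2)^2 = 1/4).
Summing one r·B term per recipient: 3·0.5·0.252 + 1·0.125·0.543 + 3·0.5·0.029 + 4·0.25·0.33 = 0.819375.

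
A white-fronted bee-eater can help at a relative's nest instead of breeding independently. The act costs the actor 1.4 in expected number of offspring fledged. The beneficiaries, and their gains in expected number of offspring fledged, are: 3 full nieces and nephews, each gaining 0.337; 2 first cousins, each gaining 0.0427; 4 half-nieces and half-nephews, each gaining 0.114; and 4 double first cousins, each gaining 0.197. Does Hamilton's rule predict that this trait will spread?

No

Hamilton's rule: the trait is favored when the sum of r·B over every recipient exceeds the actor's cost C.
r to a full niece or nephew = 0.25 (full aunt/uncle↔niece/nephew: two paths of length 3 through the shared grandparent pair: r = 2·(1/2)^3 = 1/4).
r to a first cousin = 1/8 (first cousins share one grandparent pair — two paths of length 4: r = 2·(1/2)^4 = 1/8).
r to a half-niece or half-nephew = 1/8 (half-aunt/uncle↔niece/nephew: one path of length 3: r = (1/2)^3 = 1/8).
r to a double first cousin = 1/4 (double first cousins share both grandparent pairs — four paths of length 4: r = 4·(1/2)^4 = 1/4).
Summing one r·B term per recipient: 3·0.25·0.337 + 2·0.125·0.0427 + 4·0.125·0.114 + 4·0.25·0.197 = 0.517425.
0.517425 < 1.4: the indirect benefit is less than the cost.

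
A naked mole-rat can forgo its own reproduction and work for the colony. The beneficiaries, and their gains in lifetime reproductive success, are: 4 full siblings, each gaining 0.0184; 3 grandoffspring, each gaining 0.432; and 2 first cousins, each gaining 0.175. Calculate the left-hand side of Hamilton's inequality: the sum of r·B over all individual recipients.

0.40455

r to a full sibling = 1/2 (full sibs share both parents — two paths of length 2: r = 2·(1/2)^2 = 1/2).
r to a grandoffspring = 1/4 (two parent–offspring links: r = (1/2)^2 = 1/4).
r to a first cousin = 0.125 (first cousins share one grandparent pair — two paths of length 4: r = 2·(1/2)^4 = 1/8).
Summing one r·B term per recipient: 4·0.5·0.0184 + 3·0.25·0.432 + 2·0.125·0.175 = 0.40455.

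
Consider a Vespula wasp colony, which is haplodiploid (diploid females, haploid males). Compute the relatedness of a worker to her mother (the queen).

One meiotic link between diploid queen and diploid daughter: r = 1/2.

0.5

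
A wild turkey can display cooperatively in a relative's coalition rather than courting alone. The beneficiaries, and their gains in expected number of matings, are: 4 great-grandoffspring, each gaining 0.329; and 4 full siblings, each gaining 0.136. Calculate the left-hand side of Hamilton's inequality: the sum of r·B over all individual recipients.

0.4365

r to a great-grandoffspring = 1/8 (three parent–offspring links: r = (1/2)^3 = 1/8).
r to a full sibling = 0.5 (full sibs share both parents — two paths of length 2: r = 2·(1/2)^2 = 1/2).
Summing one r·B term per recipient: 4·0.125·0.329 + 4·0.5·0.136 = 0.4365.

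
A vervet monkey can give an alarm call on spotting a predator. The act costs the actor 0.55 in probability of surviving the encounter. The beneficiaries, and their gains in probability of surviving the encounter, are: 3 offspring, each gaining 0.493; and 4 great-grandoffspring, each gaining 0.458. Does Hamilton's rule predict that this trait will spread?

Yes

Hamilton's rule: the trait is favored when the sum of r·B over every recipient exceeds the actor's cost C.
r to an offspring = 1/2 (one parent–offspring link: r = (1/2)^1 = 1/2).
r to a great-grandoffspring = 1/8 (three parent–offspring links: r = (1/2)^3 = 1/8).
Summing one r·B term per recipient: 3·0.5·0.493 + 4·0.125·0.458 = 0.9685.
0.9685 > 0.55: the indirect benefit exceeds the cost.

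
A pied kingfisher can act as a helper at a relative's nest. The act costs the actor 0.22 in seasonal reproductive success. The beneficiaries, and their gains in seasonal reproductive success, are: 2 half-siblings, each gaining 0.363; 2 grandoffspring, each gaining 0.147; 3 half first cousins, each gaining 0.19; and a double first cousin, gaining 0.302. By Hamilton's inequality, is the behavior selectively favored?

Yes

Hamilton's rule: the trait is favored when the sum of r·B over every recipient exceeds the actor's cost C.
r to a half-sibling = 1/4 (half-sibs share one parent — one path of length 2: r = (1/2)^2 = 1/4).
r to a grandoffspring = 1/4 (two parent–offspring links: r = (1/2)^2 = 1/4).
r to a half first cousin = 1/16 (half first cousins share one grandparent — one path of length 4: r = (1/2)^4 = 1/16).
r to a double first cousin = 1/4 (double first cousins share both grandparent pairs — four paths of length 4: r = 4·(1/2)^4 = 1/4).
Summing one r·B term per recipient: 2·0.25·0.363 + 2·0.25·0.147 + 3·0.0625·0.19 + 1·0.25·0.302 = 0.366125.
0.366125 > 0.22: the indirect benefit exceeds the cost.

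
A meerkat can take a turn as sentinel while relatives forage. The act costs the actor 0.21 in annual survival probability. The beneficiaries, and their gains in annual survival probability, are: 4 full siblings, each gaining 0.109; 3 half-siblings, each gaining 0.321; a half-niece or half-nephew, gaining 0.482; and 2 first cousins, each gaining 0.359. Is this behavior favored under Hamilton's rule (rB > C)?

Yes

Hamilton's rule: the trait is favored when the sum of r·B over every recipient exceeds the actor's cost C.
r to a full sibling = 1/2 (full sibs share both parents — two paths of length 2: r = 2·(1/2)^2 = 1/2).
r to a half-sibling = 0.25 (half-sibs share one parent — one path of length 2: r = (1/2)^2 = 1/4).
r to a half-niece or half-nephew = 0.125 (half-aunt/uncle↔niece/nephew: one path of length 3: r = (1/2)^3 = 1/8).
r to a first cousin = 0.125 (first cousins share one grandparent pair — two paths of length 4: r = 2·(1/2)^4 = 1/8).
Summing one r·B term per recipient: 4·0.5·0.109 + 3·0.25·0.321 + 1·0.125·0.482 + 2·0.125·0.359 = 0.60875.
0.60875 > 0.21: the indirect benefit exceeds the cost.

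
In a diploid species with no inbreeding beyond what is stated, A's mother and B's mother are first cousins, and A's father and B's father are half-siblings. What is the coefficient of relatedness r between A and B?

Independent pedigree routes through distinct common ancestors add.
A and B are related in two ways: second cousins through their mothers (r = 1/32) and half first cousins through their fathers (r = 1/16).
r = 1/32 + 1/16 = 3/32 = 0.09375.

0.09375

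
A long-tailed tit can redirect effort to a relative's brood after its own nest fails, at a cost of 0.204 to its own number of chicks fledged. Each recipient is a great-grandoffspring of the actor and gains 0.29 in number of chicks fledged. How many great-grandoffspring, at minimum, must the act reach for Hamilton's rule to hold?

r to a great-grandoffspring = 1/8 (three parent–offspring links: r = (1/2)^3 = 1/8).
Hamilton's rule: n·r·B > C  ⇒  n > C/(r·B) = 0.204/(0.125·0.29) = 5.628.
The smallest integer exceeding 5.628 is 6.

6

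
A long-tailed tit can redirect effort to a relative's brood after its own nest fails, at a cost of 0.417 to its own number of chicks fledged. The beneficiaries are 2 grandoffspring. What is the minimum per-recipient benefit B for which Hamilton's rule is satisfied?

r to a grandoffspring = 1/4 (two parent–offspring links: r = (1/2)^2 = 1/4).
Hamilton's rule with n recipients of equal r: n·r·B > C, so B > C/(n·r) = 0.417/(2·0.25) = 0.834.

0.834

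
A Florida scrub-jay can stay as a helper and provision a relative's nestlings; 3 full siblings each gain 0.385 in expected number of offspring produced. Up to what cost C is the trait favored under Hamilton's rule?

r to a full sibling = 0.5 (full sibs share both parents — two paths of length 2: r = 2·(1/2)^2 = 1/2).
Hamilton's rule: n·r·B > C, so the trait is favored while C < n·r·B = 3·0.5·0.385 = 0.5775.

0.5775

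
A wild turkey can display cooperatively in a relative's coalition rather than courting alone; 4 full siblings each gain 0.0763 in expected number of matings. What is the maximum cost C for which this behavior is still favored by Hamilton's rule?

r to a full sibling = 0.5 (full sibs share both parents — two paths of length 2: r = 2·(1/2)^2 = 1/2).
Hamilton's rule: n·r·B > C, so the trait is favored while C < n·r·B = 4·0.5·0.0763 = 0.1526.

0.1526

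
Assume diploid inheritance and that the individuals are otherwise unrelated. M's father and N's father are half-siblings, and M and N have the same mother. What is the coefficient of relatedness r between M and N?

0.3125

Relatedness sums over independent paths through distinct common ancestors.
M and N are related in two ways: half first cousins through their fathers (r = 1/16) and half-sibs through their shared mother (r = 1/4).
r = 1/16 + 1/4 = 0.3125.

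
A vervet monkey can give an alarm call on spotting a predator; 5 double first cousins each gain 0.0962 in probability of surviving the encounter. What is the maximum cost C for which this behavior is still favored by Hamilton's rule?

0.12025

r to a double first cousin = 0.25 (double first cousins share both grandparent pairs — four paths of length 4: r = 4·(1/2)^4 = 1/4).
Hamilton's rule: n·r·B > C, so the trait is favored while C < n·r·B = 5·0.25·0.0962 = 0.12025.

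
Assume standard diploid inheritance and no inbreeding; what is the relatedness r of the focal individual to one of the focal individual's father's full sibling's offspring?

Each parent–offspring link contributes a factor of 1/2, and independent paths through distinct common ancestors add.
First cousins share one grandparent pair — two paths of length 4: r = 2·(1/2)^4 = 1/8.

0.125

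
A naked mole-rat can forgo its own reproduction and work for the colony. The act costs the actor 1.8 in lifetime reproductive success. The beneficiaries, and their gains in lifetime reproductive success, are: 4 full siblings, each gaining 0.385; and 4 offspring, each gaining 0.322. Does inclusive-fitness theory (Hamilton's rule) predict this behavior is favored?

No

Hamilton's rule: the trait is favored when the sum of r·B over every recipient exceeds the actor's cost C.
r to a full sibling = 1/2 (full sibs share both parents — two paths of length 2: r = 2·(1/2)^2 = 1/2).
r to an offspring = 1/2 (one parent–offspring link: r = (1/2)^1 = 1/2).
Summing one r·B term per recipient: 4·0.5·0.385 + 4·0.5·0.322 = 1.414.
1.414 < 1.8: the indirect benefit is less than the cost.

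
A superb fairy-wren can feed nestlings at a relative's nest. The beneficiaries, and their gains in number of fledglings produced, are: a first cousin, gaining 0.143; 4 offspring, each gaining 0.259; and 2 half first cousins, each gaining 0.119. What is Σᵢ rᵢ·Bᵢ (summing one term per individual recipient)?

r to a first cousin = 1/8 (first cousins share one grandparent pair — two paths of length 4: r = 2·(1/2)^4 = 1/8).
r to an offspring = 0.5 (one parent–offspring link: r = (1/2)^1 = 1/2).
r to a half first cousin = 1/16 (half first cousins share one grandparent — one path of length 4: r = (1/2)^4 = 1/16).
Summing one r·B term per recipient: 1·0.125·0.143 + 4·0.5·0.259 + 2·0.0625·0.119 = 0.55075.

0.55075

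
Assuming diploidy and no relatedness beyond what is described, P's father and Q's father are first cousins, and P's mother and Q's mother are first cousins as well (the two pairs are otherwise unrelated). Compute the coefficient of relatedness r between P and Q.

Wright's path rule: contributions from independent ancestry routes add.
P and Q are related in two ways: second cousins through their fathers (r = 1/32) and second cousins through their mothers (r = 1/32).
r = 1/32 + 1/32 = 0.0625.

0.0625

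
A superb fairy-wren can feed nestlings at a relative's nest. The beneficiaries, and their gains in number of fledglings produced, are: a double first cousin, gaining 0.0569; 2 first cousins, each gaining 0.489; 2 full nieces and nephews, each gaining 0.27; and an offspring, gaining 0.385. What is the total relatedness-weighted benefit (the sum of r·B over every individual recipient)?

r to a double first cousin = 0.25 (double first cousins share both grandparent pairs — four paths of length 4: r = 4·(1/2)^4 = 1/4).
r to a first cousin = 1/8 (first cousins share one grandparent pair — two paths of length 4: r = 2·(1/2)^4 = 1/8).
r to a full niece or nephew = 1/4 (full aunt/uncle↔niece/nephew: two paths of length 3 through the shared grandparent pair: r = 2·(1/2)^3 = 1/4).
r to an offspring = 1/2 (one parent–offspring link: r = (1/2)^1 = 1/2).
Summing one r·B term per recipient: 1·0.25·0.0569 + 2·0.125·0.489 + 2·0.25·0.27 + 1·0.5·0.385 = 0.463975.

0.463975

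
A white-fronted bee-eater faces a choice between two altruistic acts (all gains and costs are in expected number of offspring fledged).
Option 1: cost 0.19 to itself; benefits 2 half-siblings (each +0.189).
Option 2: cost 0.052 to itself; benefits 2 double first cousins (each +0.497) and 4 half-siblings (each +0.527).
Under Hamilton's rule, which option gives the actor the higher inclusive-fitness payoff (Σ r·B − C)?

Option 2

Option 1: r to a half-sibling = 0.25.
Option 1: Σ r·B − C = (2·0.25·0.189) − 0.19 = -0.0955.
Option 2: r to a double first cousin = 0.25.
Option 2: r to a half-sibling = 0.25.
Option 2: Σ r·B − C = (2·0.25·0.497 + 4·0.25·0.527) − 0.052 = 0.7235.
Option 2 has the higher net inclusive-fitness payoff.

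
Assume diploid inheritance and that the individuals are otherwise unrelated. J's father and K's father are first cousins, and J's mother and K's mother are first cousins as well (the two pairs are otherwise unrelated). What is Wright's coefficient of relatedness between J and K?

0.0625

With two independent routes of shared ancestry, r is the sum of the two contributions.
J and K are related in two ways: second cousins through their fathers (r = 1/32) and second cousins through their mothers (r = 1/32).
r = 1/32 + 1/32 = 0.0625.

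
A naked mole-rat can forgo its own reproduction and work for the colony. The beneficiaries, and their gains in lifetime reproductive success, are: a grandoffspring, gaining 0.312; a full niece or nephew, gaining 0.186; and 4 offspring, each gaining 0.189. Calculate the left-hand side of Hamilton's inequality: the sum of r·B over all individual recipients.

r to a grandoffspring = 0.25 (two parent–offspring links: r = (1/2)^2 = 1/4).
r to a full niece or nephew = 1/4 (full aunt/uncle↔niece/nephew: two paths of length 3 through the shared grandparent pair: r = 2·(1/2)^3 = 1/4).
r to an offspring = 0.5 (one parent–offspring link: r = (1/2)^1 = 1/2).
Summing one r·B term per recipient: 1·0.25·0.312 + 1·0.25·0.186 + 4·0.5·0.189 = 0.5025.

0.5025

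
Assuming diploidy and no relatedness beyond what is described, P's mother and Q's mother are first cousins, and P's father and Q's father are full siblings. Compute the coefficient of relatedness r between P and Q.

0.15625

Independent pedigree routes through distinct common ancestors add.
P and Q are related in two ways: second cousins through their mothers (r = 1/32) and first cousins through their fathers (r = 1/8).
r = 1/32 + 1/8 = 5/32 = 0.15625.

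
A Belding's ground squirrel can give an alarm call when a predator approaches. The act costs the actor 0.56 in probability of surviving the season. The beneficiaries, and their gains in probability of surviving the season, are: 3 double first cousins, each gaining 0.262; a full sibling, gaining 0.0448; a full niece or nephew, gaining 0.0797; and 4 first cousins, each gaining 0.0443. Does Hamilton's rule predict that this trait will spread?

No

Hamilton's rule: the trait is favored when the sum of r·B over every recipient exceeds the actor's cost C.
r to a double first cousin = 0.25 (double first cousins share both grandparent pairs — four paths of length 4: r = 4·(1/2)^4 = 1/4).
r to a full sibling = 0.5 (full sibs share both parents — two paths of length 2: r = 2·(1/2)^2 = 1/2).
r to a full niece or nephew = 0.25 (full aunt/uncle↔niece/nephew: two paths of length 3 through the shared grandparent pair: r = 2·(1/2)^3 = 1/4).
r to a first cousin = 0.125 (first cousins share one grandparent pair — two paths of length 4: r = 2·(1/2)^4 = 1/8).
Summing one r·B term per recipient: 3·0.25·0.262 + 1·0.5·0.0448 + 1·0.25·0.0797 + 4·0.125·0.0443 = 0.260975.
0.260975 < 0.56: the indirect benefit is less than the cost.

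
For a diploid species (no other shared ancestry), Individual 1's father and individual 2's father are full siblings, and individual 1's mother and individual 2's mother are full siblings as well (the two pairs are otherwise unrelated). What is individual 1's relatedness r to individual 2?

0.25

Relatedness sums over independent paths through distinct common ancestors.
Individual 1 and individual 2 are related in two ways: first cousins through their fathers (r = 1/8) and first cousins through their mothers (r = 1/8) — i.e. double first cousins.
r = 1/8 + 1/8 = 0.25.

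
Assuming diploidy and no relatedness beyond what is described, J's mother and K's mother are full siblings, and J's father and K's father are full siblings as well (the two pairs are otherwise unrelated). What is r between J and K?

Relatedness sums over independent paths through distinct common ancestors.
J and K are related in two ways: first cousins through their mothers (r = 1/8) and first cousins through their fathers (r = 1/8) — i.e. double first cousins.
r = 1/8 + 1/8 = 1/4 = 0.25.

0.25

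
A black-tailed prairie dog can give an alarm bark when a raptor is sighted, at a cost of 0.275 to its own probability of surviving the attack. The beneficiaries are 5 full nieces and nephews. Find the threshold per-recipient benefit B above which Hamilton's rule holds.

r to a full niece or nephew = 1/4 (full aunt/uncle↔niece/nephew: two paths of length 3 through the shared grandparent pair: r = 2·(1/2)^3 = 1/4).
Hamilton's rule with n recipients of equal r: n·r·B > C, so B > C/(n·r) = 0.275/(5·0.25) = 0.22.

0.22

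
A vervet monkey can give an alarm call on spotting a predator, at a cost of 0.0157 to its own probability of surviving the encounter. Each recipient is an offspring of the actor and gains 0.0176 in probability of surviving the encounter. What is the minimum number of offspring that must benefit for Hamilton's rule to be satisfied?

r to an offspring = 1/2 (one parent–offspring link: r = (1/2)^1 = 1/2).
Hamilton's rule: n·r·B > C  ⇒  n > C/(r·B) = 0.0157/(0.5·0.0176) = 1.784.
The smallest integer exceeding 1.784 is 2.

2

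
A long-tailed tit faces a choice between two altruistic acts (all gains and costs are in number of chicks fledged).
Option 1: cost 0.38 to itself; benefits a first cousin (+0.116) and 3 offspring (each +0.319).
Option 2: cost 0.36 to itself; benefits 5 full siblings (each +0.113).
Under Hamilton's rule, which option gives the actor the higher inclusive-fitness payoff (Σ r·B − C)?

Option 1

Option 1: r to a first cousin = 0.125.
Option 1: r to an offspring = 0.5.
Option 1: Σ r·B − C = (1·0.125·0.116 + 3·0.5·0.319) − 0.38 = 0.113.
Option 2: r to a full sibling = 0.5.
Option 2: Σ r·B − C = (5·0.5·0.113) − 0.36 = -0.0775.
Option 1 has the higher net inclusive-fitness payoff.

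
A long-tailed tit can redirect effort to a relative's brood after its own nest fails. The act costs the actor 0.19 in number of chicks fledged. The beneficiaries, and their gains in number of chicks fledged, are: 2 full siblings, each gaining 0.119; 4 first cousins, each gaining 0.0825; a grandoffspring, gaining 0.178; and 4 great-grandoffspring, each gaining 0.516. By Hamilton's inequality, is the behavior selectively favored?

Yes

Hamilton's rule: the trait is favored when the sum of r·B over every recipient exceeds the actor's cost C.
r to a full sibling = 1/2 (full sibs share both parents — two paths of length 2: r = 2·(1/2)^2 = 1/2).
r to a first cousin = 1/8 (first cousins share one grandparent pair — two paths of length 4: r = 2·(1/2)^4 = 1/8).
r to a grandoffspring = 0.25 (two parent–offspring links: r = (1/2)^2 = 1/4).
r to a great-grandoffspring = 1/8 (three parent–offspring links: r = (1/2)^3 = 1/8).
Summing one r·B term per recipient: 2·0.5·0.119 + 4·0.125·0.0825 + 1·0.25·0.178 + 4·0.125·0.516 = 0.46275.
0.46275 > 0.19: the indirect benefit exceeds the cost.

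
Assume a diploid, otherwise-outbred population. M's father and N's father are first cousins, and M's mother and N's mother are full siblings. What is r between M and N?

Wright's path rule: contributions from independent ancestry routes add.
M and N are related in two ways: second cousins through their fathers (r = 1/32) and first cousins through their mothers (r = 1/8).
r = 1/32 + 1/8 = 0.15625.

0.15625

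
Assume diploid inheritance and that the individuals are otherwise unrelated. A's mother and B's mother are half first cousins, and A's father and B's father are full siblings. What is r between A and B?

0.140625

Independent pedigree routes through distinct common ancestors add.
A and B are related in two ways: half second cousins through their mothers (r = 1/64) and first cousins through their fathers (r = 1/8).
r = 1/64 + 1/8 = 9/64 = 0.140625.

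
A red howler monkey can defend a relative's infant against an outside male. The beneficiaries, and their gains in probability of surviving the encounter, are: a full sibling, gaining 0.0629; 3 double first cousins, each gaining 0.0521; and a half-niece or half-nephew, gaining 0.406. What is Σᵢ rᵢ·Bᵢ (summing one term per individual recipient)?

0.121275

r to a full sibling = 1/2 (full sibs share both parents — two paths of length 2: r = 2·(1/2)^2 = 1/2).
r to a double first cousin = 0.25 (double first cousins share both grandparent pairs — four paths of length 4: r = 4·(1/2)^4 = 1/4).
r to a half-niece or half-nephew = 1/8 (half-aunt/uncle↔niece/nephew: one path of length 3: r = (1/2)^3 = 1/8).
Summing one r·B term per recipient: 1·0.5·0.0629 + 3·0.25·0.0521 + 1·0.125·0.406 = 0.121275.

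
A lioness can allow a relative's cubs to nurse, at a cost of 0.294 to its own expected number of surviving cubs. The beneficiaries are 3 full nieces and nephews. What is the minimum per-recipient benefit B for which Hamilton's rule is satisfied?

0.392

r to a full niece or nephew = 1/4 (full aunt/uncle↔niece/nephew: two paths of length 3 through the shared grandparent pair: r = 2·(1/2)^3 = 1/4).
Hamilton's rule with n recipients of equal r: n·r·B > C, so B > C/(n·r) = 0.294/(3·0.25) = 0.392.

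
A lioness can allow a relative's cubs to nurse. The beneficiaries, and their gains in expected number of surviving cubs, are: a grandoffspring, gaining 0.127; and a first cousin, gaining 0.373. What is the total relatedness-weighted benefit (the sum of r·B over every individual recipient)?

0.078375

r to a grandoffspring = 1/4 (two parent–offspring links: r = (1/2)^2 = 1/4).
r to a first cousin = 0.125 (first cousins share one grandparent pair — two paths of length 4: r = 2·(1/2)^4 = 1/8).
Summing one r·B term per recipient: 1·0.25·0.127 + 1·0.125·0.373 = 0.078375.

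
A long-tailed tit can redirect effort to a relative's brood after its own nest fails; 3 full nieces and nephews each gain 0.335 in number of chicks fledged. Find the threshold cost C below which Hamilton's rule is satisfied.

0.25125

r to a full niece or nephew = 0.25 (full aunt/uncle↔niece/nephew: two paths of length 3 through the shared grandparent pair: r = 2·(1/2)^3 = 1/4).
Hamilton's rule: n·r·B > C, so the trait is favored while C < n·r·B = 3·0.25·0.335 = 0.25125.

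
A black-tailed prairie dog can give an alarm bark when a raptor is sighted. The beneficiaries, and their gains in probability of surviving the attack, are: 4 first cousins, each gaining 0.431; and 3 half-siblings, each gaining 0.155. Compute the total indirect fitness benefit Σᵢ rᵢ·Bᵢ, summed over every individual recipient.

0.33175

r to a first cousin = 0.125 (first cousins share one grandparent pair — two paths of length 4: r = 2·(1/2)^4 = 1/8).
r to a half-sibling = 0.25 (half-sibs share one parent — one path of length 2: r = (1/2)^2 = 1/4).
Summing one r·B term per recipient: 4·0.125·0.431 + 3·0.25·0.155 = 0.33175.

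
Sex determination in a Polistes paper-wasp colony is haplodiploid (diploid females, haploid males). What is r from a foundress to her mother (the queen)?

One meiotic link between diploid queen and diploid daughter: r = 1/2.

0.5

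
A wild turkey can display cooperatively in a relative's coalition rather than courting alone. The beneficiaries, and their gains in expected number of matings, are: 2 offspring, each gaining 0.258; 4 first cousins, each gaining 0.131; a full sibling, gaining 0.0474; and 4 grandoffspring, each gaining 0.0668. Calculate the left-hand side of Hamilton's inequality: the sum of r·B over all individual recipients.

r to an offspring = 1/2 (one parent–offspring link: r = (1/2)^1 = 1/2).
r to a first cousin = 0.125 (first cousins share one grandparent pair — two paths of length 4: r = 2·(1/2)^4 = 1/8).
r to a full sibling = 1/2 (full sibs share both parents — two paths of length 2: r = 2·(1/2)^2 = 1/2).
r to a grandoffspring = 0.25 (two parent–offspring links: r = (1/2)^2 = 1/4).
Summing one r·B term per recipient: 2·0.5·0.258 + 4·0.125·0.131 + 1·0.5·0.0474 + 4·0.25·0.0668 = 0.414.

0.414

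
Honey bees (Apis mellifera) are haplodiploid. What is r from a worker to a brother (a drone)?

0.25

Her haploid brother carries none of their father's genes and a random half of their mother's genome; that half matches the maternal half of her own genome with probability 1/2: r = 1/2 · 1/2 = 1/4.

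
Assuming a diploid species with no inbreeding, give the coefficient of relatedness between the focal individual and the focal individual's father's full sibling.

0.25

Each parent–offspring link contributes a factor of 1/2, and independent paths through distinct common ancestors add.
Full aunt/uncle↔niece/nephew: two paths of length 3 through the shared grandparent pair: r = 2·(1/2)^3 = 1/4.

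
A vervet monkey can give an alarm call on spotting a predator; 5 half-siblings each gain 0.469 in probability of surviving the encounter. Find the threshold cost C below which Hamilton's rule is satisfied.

r to a half-sibling = 1/4 (half-sibs share one parent — one path of length 2: r = (1/2)^2 = 1/4).
Hamilton's rule: n·r·B > C, so the trait is favored while C < n·r·B = 5·0.25·0.469 = 0.58625.

0.58625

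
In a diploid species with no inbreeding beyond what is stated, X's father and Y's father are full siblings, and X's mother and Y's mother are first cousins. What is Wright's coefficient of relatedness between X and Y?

0.15625

With two independent routes of shared ancestry, r is the sum of the two contributions.
X and Y are related in two ways: first cousins through their fathers (r = 1/8) and second cousins through their mothers (r = 1/32).
r = 1/8 + 1/32 = 5/32 = 0.15625.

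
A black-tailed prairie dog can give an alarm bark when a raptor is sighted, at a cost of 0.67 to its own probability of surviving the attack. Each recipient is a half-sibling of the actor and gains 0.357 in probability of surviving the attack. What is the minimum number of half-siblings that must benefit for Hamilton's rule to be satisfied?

r to a half-sibling = 0.25 (half-sibs share one parent — one path of length 2: r = (1/2)^2 = 1/4).
Hamilton's rule: n·r·B > C  ⇒  n > C/(r·B) = 0.67/(0.25·0.357) = 7.507.
The smallest integer exceeding 7.507 is 8.

8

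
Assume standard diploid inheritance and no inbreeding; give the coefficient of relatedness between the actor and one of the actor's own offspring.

0.5

Each parent–offspring link contributes a factor of 1/2, and independent paths through distinct common ancestors add.
One parent–offspring link: r = (1/2)^1 = 1/2.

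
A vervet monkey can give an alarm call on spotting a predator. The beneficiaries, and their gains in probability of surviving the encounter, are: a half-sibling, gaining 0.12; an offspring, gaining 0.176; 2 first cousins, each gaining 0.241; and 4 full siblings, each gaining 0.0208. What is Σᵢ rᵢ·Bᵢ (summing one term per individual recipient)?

0.21985

r to a half-sibling = 1/4 (half-sibs share one parent — one path of length 2: r = (1/2)^2 = 1/4).
r to an offspring = 1/2 (one parent–offspring link: r = (1/2)^1 = 1/2).
r to a first cousin = 0.125 (first cousins share one grandparent pair — two paths of length 4: r = 2·(1/2)^4 = 1/8).
r to a full sibling = 1/2 (full sibs share both parents — two paths of length 2: r = 2·(1/2)^2 = 1/2).
Summing one r·B term per recipient: 1·0.25·0.12 + 1·0.5·0.176 + 2·0.125·0.241 + 4·0.5·0.0208 = 0.21985.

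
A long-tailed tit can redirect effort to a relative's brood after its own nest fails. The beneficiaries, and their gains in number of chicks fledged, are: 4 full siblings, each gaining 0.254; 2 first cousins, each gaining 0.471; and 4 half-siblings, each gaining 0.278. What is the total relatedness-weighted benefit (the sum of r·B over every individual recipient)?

0.90375

r to a full sibling = 0.5 (full sibs share both parents — two paths of length 2: r = 2·(1/2)^2 = 1/2).
r to a first cousin = 0.125 (first cousins share one grandparent pair — two paths of length 4: r = 2·(1/2)^4 = 1/8).
r to a half-sibling = 1/4 (half-sibs share one parent — one path of length 2: r = (1/2)^2 = 1/4).
Summing one r·B term per recipient: 4·0.5·0.254 + 2·0.125·0.471 + 4·0.25·0.278 = 0.90375.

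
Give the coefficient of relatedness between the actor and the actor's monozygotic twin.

Each parent–offspring link contributes a factor of 1/2, and independent paths through distinct common ancestors add.
Monozygotic twins share every allele identical by descent: r = 1.

1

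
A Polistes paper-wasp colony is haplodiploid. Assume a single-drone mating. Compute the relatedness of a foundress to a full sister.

Haplodiploid full sisters inherit their father's entire haploid genome identically (contributing 1/2) and on average half of their mother's contribution (1/2 · 1/2 = 1/4); r = 1/2 + 1/4 = 3/4.

0.75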